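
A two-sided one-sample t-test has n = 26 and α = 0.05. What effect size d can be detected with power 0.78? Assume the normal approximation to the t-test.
d ≈ 0.54

Minimum detectable effect (one-sample t-test, normal approximation):
d = (z_{α/2} + z_β) / √n
d = (1.960 + 0.772) / √26
d = 2.732 / 5.099
d ≈ 0.54

By Cohen's convention (0.2 small / 0.5 medium / 0.8 large): medium effect.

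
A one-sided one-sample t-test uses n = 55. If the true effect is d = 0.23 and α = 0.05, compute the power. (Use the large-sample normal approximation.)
Power ≈ 0.52

Power calculation (one-sample t-test, normal approximation):
z_β = d · √n - z_α
z_β = 0.23 · √55 - 1.645
z_β = 0.23 · 7.416 - 1.645
z_β = 0.061

Power = Φ(z_β) = Φ(0.061) ≈ 0.524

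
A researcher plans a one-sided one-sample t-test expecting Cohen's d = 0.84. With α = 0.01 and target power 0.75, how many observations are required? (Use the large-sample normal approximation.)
n = 13

Sample size formula (one-sample t-test, normal approximation):
n = ((z_α + z_β) / d)²

z_α = 2.326 (for α = 0.01, one-sided)
z_β = 0.674 (for power = 0.75)
d = 0.84

n = ((2.326 + 0.674) / 0.84)²
n = (3.571)²
n ≈ 12.75
Round up to the next whole number: n = 13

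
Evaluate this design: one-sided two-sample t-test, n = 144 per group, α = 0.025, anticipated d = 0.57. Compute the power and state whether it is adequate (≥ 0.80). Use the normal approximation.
Power ≈ 1.00; the study is adequately powered (power ≥ 0.80)

Power calculation (two-sample t-test, normal approximation):
z_β = d · √(n/2) - z_α
z_β = 0.57 · √(144/2) - 1.960
z_β = 0.57 · 8.485 - 1.960
z_β = 2.877

Power = Φ(z_β) = Φ(2.877) ≈ 0.998

Effect size d = 0.57 is medium by Cohen's convention (0.2/0.5/0.8).

Threshold: power ≥ 0.80 is conventionally adequate.
Power ≈ 1.00 → the study is adequately powered (power ≥ 0.80).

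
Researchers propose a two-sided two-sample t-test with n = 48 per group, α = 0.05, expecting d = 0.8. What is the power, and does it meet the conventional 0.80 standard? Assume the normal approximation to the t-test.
Power ≈ 0.97; the study is adequately powered (power ≥ 0.80)

Power calculation (two-sample t-test, normal approximation):
z_β = d · √(n/2) - z_{α/2}
z_β = 0.8 · √(48/2) - 1.960
z_β = 0.8 · 4.899 - 1.960
z_β = 1.959

Power = Φ(z_β) = Φ(1.959) ≈ 0.975

Effect size d = 0.8 is large by Cohen's convention (0.2/0.5/0.8).

Threshold: power ≥ 0.80 is conventionally adequate.
Power ≈ 0.97 → the study is adequately powered (power ≥ 0.80).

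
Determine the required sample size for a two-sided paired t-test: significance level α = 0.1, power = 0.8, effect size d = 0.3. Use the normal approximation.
n = 69 pairs

Sample size formula (paired t-test, normal approximation):
n = ((z_{α/2} + z_β) / d)²

z_{α/2} = 1.645 (for α = 0.1, two-sided)
z_β = 0.842 (for power = 0.8)
d = 0.3

n = ((1.645 + 0.842) / 0.3)²
n = (8.290)²
n ≈ 68.72
Round up to the next whole number: n = 69 pairs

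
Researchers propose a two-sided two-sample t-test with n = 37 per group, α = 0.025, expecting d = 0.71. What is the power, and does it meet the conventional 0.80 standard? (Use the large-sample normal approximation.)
Power ≈ 0.79; the study is underpowered (power < 0.80)

Power calculation (two-sample t-test, normal approximation):
z_β = d · √(n/2) - z_{α/2}
z_β = 0.71 · √(37/2) - 2.241
z_β = 0.71 · 4.301 - 2.241
z_β = 0.812

Power = Φ(z_β) = Φ(0.812) ≈ 0.792

Effect size d = 0.71 is medium by Cohen's convention (0.2/0.5/0.8).

Threshold: power ≥ 0.80 is conventionally adequate.
Power ≈ 0.79 → the study is underpowered (power < 0.80).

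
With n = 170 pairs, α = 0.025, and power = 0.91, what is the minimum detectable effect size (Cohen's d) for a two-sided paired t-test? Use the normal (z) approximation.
d ≈ 0.27

Minimum detectable effect (paired t-test, normal approximation):
d = (z_{α/2} + z_β) / √n
d = (2.241 + 1.341) / √170
d = 3.582 / 13.038
d ≈ 0.27

By Cohen's convention (0.2 small / 0.5 medium / 0.8 large): small effect.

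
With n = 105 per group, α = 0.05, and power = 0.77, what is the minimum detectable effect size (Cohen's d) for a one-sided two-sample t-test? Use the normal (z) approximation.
d ≈ 0.33

Minimum detectable effect (two-sample t-test, normal approximation):
d = (z_α + z_β) / √(n/2)
d = (1.645 + 0.739) / √(105/2)
d = 2.384 / 7.246
d ≈ 0.33

By Cohen's convention (0.2 small / 0.5 medium / 0.8 large): small effect.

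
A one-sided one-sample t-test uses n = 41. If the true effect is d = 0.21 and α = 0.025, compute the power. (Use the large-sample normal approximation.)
Power ≈ 0.27

Power calculation (one-sample t-test, normal approximation):
z_β = d · √n - z_α
z_β = 0.21 · √41 - 1.960
z_β = 0.21 · 6.403 - 1.960
z_β = -0.615

Power = Φ(z_β) = Φ(-0.615) ≈ 0.269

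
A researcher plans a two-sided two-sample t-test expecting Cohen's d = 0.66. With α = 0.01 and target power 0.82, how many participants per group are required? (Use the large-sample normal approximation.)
n = 56 per group

Sample size formula (two-sample t-test, normal approximation):
n = 2 · ((z_{α/2} + z_β) / d)²

z_{α/2} = 2.576 (for α = 0.01, two-sided)
z_β = 0.915 (for power = 0.82)
d = 0.66

n = 2 · ((2.576 + 0.915) / 0.66)²
n = 2 · (5.289)²
n ≈ 55.95
Round up to the next whole number: n = 56 per group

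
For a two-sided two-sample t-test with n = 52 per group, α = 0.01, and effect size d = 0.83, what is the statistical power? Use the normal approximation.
Power ≈ 0.95

Power calculation (two-sample t-test, normal approximation):
z_β = d · √(n/2) - z_{α/2}
z_β = 0.83 · √(52/2) - 2.576
z_β = 0.83 · 5.099 - 2.576
z_β = 1.656

Power = Φ(z_β) = Φ(1.656) ≈ 0.951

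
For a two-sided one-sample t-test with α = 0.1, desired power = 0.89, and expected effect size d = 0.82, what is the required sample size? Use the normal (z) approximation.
n = 13

Sample size formula (one-sample t-test, normal approximation):
n = ((z_{α/2} + z_β) / d)²

z_{α/2} = 1.645 (for α = 0.1, two-sided)
z_β = 1.227 (for power = 0.89)
d = 0.82

n = ((1.645 + 1.227) / 0.82)²
n = (3.502)²
n ≈ 12.26
Round up to the next whole number: n = 13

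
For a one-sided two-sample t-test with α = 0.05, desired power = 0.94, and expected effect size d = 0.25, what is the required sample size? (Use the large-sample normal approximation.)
n = 328 per group

Sample size formula (two-sample t-test, normal approximation):
n = 2 · ((z_α + z_β) / d)²

z_α = 1.645 (for α = 0.05, one-sided)
z_β = 1.555 (for power = 0.94)
d = 0.25

n = 2 · ((1.645 + 1.555) / 0.25)²
n = 2 · (12.800)²
n ≈ 327.68
Round up to the next whole number: n = 328 per group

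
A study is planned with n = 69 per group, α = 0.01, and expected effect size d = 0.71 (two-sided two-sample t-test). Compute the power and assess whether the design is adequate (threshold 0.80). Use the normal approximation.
Power ≈ 0.94; the study is adequately powered (power ≥ 0.80)

Power calculation (two-sample t-test, normal approximation):
z_β = d · √(n/2) - z_{α/2}
z_β = 0.71 · √(69/2) - 2.576
z_β = 0.71 · 5.874 - 2.576
z_β = 1.594

Power = Φ(z_β) = Φ(1.594) ≈ 0.945

Effect size d = 0.71 is medium by Cohen's convention (0.2/0.5/0.8).

Threshold: power ≥ 0.80 is conventionally adequate.
Power ≈ 0.94 → the study is adequately powered (power ≥ 0.80).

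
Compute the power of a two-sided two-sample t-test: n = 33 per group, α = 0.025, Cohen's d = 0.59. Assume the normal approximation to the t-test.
Power ≈ 0.56

Power calculation (two-sample t-test, normal approximation):
z_β = d · √(n/2) - z_{α/2}
z_β = 0.59 · √(33/2) - 2.241
z_β = 0.59 · 4.062 - 2.241
z_β = 0.155

Power = Φ(z_β) = Φ(0.155) ≈ 0.562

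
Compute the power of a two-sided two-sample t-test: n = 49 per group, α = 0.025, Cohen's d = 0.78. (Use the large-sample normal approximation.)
Power ≈ 0.95

Power calculation (two-sample t-test, normal approximation):
z_β = d · √(n/2) - z_{α/2}
z_β = 0.78 · √(49/2) - 2.241
z_β = 0.78 · 4.950 - 2.241
z_β = 1.619

Power = Φ(z_β) = Φ(1.619) ≈ 0.947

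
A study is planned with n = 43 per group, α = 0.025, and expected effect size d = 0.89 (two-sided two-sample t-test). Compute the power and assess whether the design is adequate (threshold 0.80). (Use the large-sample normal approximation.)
Power ≈ 0.97; the study is adequately powered (power ≥ 0.80)

Power calculation (two-sample t-test, normal approximation):
z_β = d · √(n/2) - z_{α/2}
z_β = 0.89 · √(43/2) - 2.241
z_β = 0.89 · 4.637 - 2.241
z_β = 1.885

Power = Φ(z_β) = Φ(1.885) ≈ 0.970

Effect size d = 0.89 is large by Cohen's convention (0.2/0.5/0.8).

Threshold: power ≥ 0.80 is conventionally adequate.
Power ≈ 0.97 → the study is adequately powered (power ≥ 0.80).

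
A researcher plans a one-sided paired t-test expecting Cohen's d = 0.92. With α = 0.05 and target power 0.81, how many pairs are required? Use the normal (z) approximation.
n = 8 pairs

Sample size formula (paired t-test, normal approximation):
n = ((z_α + z_β) / d)²

z_α = 1.645 (for α = 0.05, one-sided)
z_β = 0.878 (for power = 0.81)
d = 0.92

n = ((1.645 + 0.878) / 0.92)²
n = (2.742)²
n ≈ 7.52
Round up to the next whole number: n = 8 pairs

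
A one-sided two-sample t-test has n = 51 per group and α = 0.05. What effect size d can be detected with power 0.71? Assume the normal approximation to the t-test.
d ≈ 0.44

Minimum detectable effect (two-sample t-test, normal approximation):
d = (z_α + z_β) / √(n/2)
d = (1.645 + 0.553) / √(51/2)
d = 2.198 / 5.050
d ≈ 0.44

By Cohen's convention (0.2 small / 0.5 medium / 0.8 large): small effect.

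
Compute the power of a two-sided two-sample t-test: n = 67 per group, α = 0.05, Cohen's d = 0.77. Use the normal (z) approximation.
Power ≈ 0.99

Power calculation (two-sample t-test, normal approximation):
z_β = d · √(n/2) - z_{α/2}
z_β = 0.77 · √(67/2) - 1.960
z_β = 0.77 · 5.788 - 1.960
z_β = 2.497

Power = Φ(z_β) = Φ(2.497) ≈ 0.994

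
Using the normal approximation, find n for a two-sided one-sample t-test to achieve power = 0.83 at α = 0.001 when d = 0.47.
n = 82

Sample size formula (one-sample t-test, normal approximation):
n = ((z_{α/2} + z_β) / d)²

z_{α/2} = 3.291 (for α = 0.001, two-sided)
z_β = 0.954 (for power = 0.83)
d = 0.47

n = ((3.291 + 0.954) / 0.47)²
n = (9.032)²
n ≈ 81.58
Round up to the next whole number: n = 82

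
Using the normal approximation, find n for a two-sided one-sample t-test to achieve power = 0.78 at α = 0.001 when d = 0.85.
n = 23

Sample size formula (one-sample t-test, normal approximation):
n = ((z_{α/2} + z_β) / d)²

z_{α/2} = 3.291 (for α = 0.001, two-sided)
z_β = 0.772 (for power = 0.78)
d = 0.85

n = ((3.291 + 0.772) / 0.85)²
n = (4.780)²
n ≈ 22.85
Round up to the next whole number: n = 23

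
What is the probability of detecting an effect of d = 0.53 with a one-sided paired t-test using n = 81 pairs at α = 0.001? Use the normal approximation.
Power ≈ 0.95

Power calculation (paired t-test, normal approximation):
z_β = d · √n - z_α
z_β = 0.53 · √81 - 3.090
z_β = 0.53 · 9.000 - 3.090
z_β = 1.680

Power = Φ(z_β) = Φ(1.680) ≈ 0.953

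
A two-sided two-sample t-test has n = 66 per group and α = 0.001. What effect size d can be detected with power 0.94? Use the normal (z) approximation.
d ≈ 0.84

Minimum detectable effect (two-sample t-test, normal approximation):
d = (z_{α/2} + z_β) / √(n/2)
d = (3.291 + 1.555) / √(66/2)
d = 4.845 / 5.745
d ≈ 0.84

By Cohen's convention (0.2 small / 0.5 medium / 0.8 large): large effect.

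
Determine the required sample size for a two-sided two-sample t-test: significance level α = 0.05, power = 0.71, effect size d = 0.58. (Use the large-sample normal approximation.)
n = 38 per group

Sample size formula (two-sample t-test, normal approximation):
n = 2 · ((z_{α/2} + z_β) / d)²

z_{α/2} = 1.960 (for α = 0.05, two-sided)
z_β = 0.553 (for power = 0.71)
d = 0.58

n = 2 · ((1.960 + 0.553) / 0.58)²
n = 2 · (4.333)²
n ≈ 37.55
Round up to the next whole number: n = 38 per group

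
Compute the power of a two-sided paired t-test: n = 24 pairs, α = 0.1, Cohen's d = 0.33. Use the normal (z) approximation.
Power ≈ 0.49

Power calculation (paired t-test, normal approximation):
z_β = d · √n - z_{α/2}
z_β = 0.33 · √24 - 1.645
z_β = 0.33 · 4.899 - 1.645
z_β = -0.028

Power = Φ(z_β) = Φ(-0.028) ≈ 0.489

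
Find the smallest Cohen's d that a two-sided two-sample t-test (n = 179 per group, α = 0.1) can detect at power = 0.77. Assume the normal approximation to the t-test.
d ≈ 0.25

Minimum detectable effect (two-sample t-test, normal approximation):
d = (z_{α/2} + z_β) / √(n/2)
d = (1.645 + 0.739) / √(179/2)
d = 2.384 / 9.460
d ≈ 0.25

By Cohen's convention (0.2 small / 0.5 medium / 0.8 large): small effect.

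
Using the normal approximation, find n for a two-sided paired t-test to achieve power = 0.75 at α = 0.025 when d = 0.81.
n = 13 pairs

Sample size formula (paired t-test, normal approximation):
n = ((z_{α/2} + z_β) / d)²

z_{α/2} = 2.241 (for α = 0.025, two-sided)
z_β = 0.674 (for power = 0.75)
d = 0.81

n = ((2.241 + 0.674) / 0.81)²
n = (3.599)²
n ≈ 12.95
Round up to the next whole number: n = 13 pairs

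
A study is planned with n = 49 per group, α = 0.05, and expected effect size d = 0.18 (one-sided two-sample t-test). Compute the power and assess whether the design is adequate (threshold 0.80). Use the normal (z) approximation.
Power ≈ 0.23; the study is underpowered (power < 0.80)

Power calculation (two-sample t-test, normal approximation):
z_β = d · √(n/2) - z_α
z_β = 0.18 · √(49/2) - 1.645
z_β = 0.18 · 4.950 - 1.645
z_β = -0.754

Power = Φ(z_β) = Φ(-0.754) ≈ 0.225

Effect size d = 0.18 is very small by Cohen's convention (0.2/0.5/0.8).

Threshold: power ≥ 0.80 is conventionally adequate.
Power ≈ 0.23 → the study is underpowered (power < 0.80).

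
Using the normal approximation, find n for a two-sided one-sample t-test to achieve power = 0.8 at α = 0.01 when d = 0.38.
n = 81

Sample size formula (one-sample t-test, normal approximation):
n = ((z_{α/2} + z_β) / d)²

z_{α/2} = 2.576 (for α = 0.01, two-sided)
z_β = 0.842 (for power = 0.8)
d = 0.38

n = ((2.576 + 0.842) / 0.38)²
n = (8.995)²
n ≈ 80.91
Round up to the next whole number: n = 81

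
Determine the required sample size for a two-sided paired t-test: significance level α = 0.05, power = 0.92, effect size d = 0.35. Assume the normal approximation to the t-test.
n = 93 pairs

Sample size formula (paired t-test, normal approximation):
n = ((z_{α/2} + z_β) / d)²

z_{α/2} = 1.960 (for α = 0.05, two-sided)
z_β = 1.405 (for power = 0.92)
d = 0.35

n = ((1.960 + 1.405) / 0.35)²
n = (9.614)²
n ≈ 92.43
Round up to the next whole number: n = 93 pairs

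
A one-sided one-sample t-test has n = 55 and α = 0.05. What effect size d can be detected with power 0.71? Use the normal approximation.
d ≈ 0.30

Minimum detectable effect (one-sample t-test, normal approximation):
d = (z_α + z_β) / √n
d = (1.645 + 0.553) / √55
d = 2.198 / 7.416
d ≈ 0.30

By Cohen's convention (0.2 small / 0.5 medium / 0.8 large): small effect.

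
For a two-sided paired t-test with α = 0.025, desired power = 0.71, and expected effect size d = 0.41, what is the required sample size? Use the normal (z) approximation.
n = 47 pairs

Sample size formula (paired t-test, normal approximation):
n = ((z_{α/2} + z_β) / d)²

z_{α/2} = 2.241 (for α = 0.025, two-sided)
z_β = 0.553 (for power = 0.71)
d = 0.41

n = ((2.241 + 0.553) / 0.41)²
n = (6.815)²
n ≈ 46.44
Round up to the next whole number: n = 47 pairs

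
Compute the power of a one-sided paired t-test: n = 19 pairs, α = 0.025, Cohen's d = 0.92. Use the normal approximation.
Power ≈ 0.98

Power calculation (paired t-test, normal approximation):
z_β = d · √n - z_α
z_β = 0.92 · √19 - 1.960
z_β = 0.92 · 4.359 - 1.960
z_β = 2.050

Power = Φ(z_β) = Φ(2.050) ≈ 0.980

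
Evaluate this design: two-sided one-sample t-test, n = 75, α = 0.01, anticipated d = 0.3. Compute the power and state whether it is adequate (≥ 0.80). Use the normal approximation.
Power ≈ 0.51; the study is underpowered (power < 0.80)

Power calculation (one-sample t-test, normal approximation):
z_β = d · √n - z_{α/2}
z_β = 0.3 · √75 - 2.576
z_β = 0.3 · 8.660 - 2.576
z_β = 0.022

Power = Φ(z_β) = Φ(0.022) ≈ 0.509

Effect size d = 0.3 is small by Cohen's convention (0.2/0.5/0.8).

Threshold: power ≥ 0.80 is conventionally adequate.
Power ≈ 0.51 → the study is underpowered (power < 0.80).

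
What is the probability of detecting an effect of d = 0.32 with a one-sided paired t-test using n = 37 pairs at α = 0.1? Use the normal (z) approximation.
Power ≈ 0.75

Power calculation (paired t-test, normal approximation):
z_β = d · √n - z_α
z_β = 0.32 · √37 - 1.282
z_β = 0.32 · 6.083 - 1.282
z_β = 0.665

Power = Φ(z_β) = Φ(0.665) ≈ 0.747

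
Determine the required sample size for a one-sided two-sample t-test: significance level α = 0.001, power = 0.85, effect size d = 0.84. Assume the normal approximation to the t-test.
n = 49 per group

Sample size formula (two-sample t-test, normal approximation):
n = 2 · ((z_α + z_β) / d)²

z_α = 3.090 (for α = 0.001, one-sided)
z_β = 1.036 (for power = 0.85)
d = 0.84

n = 2 · ((3.090 + 1.036) / 0.84)²
n = 2 · (4.912)²
n ≈ 48.26
Round up to the next whole number: n = 49 per group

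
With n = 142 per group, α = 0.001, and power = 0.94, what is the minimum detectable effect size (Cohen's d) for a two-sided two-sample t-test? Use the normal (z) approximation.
d ≈ 0.58

Minimum detectable effect (two-sample t-test, normal approximation):
d = (z_{α/2} + z_β) / √(n/2)
d = (3.291 + 1.555) / √(142/2)
d = 4.845 / 8.426
d ≈ 0.58

By Cohen's convention (0.2 small / 0.5 medium / 0.8 large): medium effect.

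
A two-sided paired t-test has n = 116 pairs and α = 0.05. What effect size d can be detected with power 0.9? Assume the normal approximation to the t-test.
d ≈ 0.30

Minimum detectable effect (paired t-test, normal approximation):
d = (z_{α/2} + z_β) / √n
d = (1.960 + 1.282) / √116
d = 3.242 / 10.770
d ≈ 0.30

By Cohen's convention (0.2 small / 0.5 medium / 0.8 large): small effect.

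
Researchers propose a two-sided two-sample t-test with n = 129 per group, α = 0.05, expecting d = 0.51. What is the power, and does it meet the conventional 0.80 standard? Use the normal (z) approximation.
Power ≈ 0.98; the study is adequately powered (power ≥ 0.80)

Power calculation (two-sample t-test, normal approximation):
z_β = d · √(n/2) - z_{α/2}
z_β = 0.51 · √(129/2) - 1.960
z_β = 0.51 · 8.031 - 1.960
z_β = 2.136

Power = Φ(z_β) = Φ(2.136) ≈ 0.984

Effect size d = 0.51 is medium by Cohen's convention (0.2/0.5/0.8).

Threshold: power ≥ 0.80 is conventionally adequate.
Power ≈ 0.98 → the study is adequately powered (power ≥ 0.80).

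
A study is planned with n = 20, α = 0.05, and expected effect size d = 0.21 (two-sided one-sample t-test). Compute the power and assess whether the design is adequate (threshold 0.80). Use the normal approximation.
Power ≈ 0.15; the study is underpowered (power < 0.80)

Power calculation (one-sample t-test, normal approximation):
z_β = d · √n - z_{α/2}
z_β = 0.21 · √20 - 1.960
z_β = 0.21 · 4.472 - 1.960
z_β = -1.021

Power = Φ(z_β) = Φ(-1.021) ≈ 0.154

Effect size d = 0.21 is small by Cohen's convention (0.2/0.5/0.8).

Threshold: power ≥ 0.80 is conventionally adequate.
Power ≈ 0.15 → the study is underpowered (power < 0.80).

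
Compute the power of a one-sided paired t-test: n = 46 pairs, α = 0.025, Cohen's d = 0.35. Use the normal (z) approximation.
Power ≈ 0.66

Power calculation (paired t-test, normal approximation):
z_β = d · √n - z_α
z_β = 0.35 · √46 - 1.960
z_β = 0.35 · 6.782 - 1.960
z_β = 0.414

Power = Φ(z_β) = Φ(0.414) ≈ 0.661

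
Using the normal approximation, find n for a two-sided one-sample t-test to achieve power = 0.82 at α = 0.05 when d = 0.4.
n = 52

Sample size formula (one-sample t-test, normal approximation):
n = ((z_{α/2} + z_β) / d)²

z_{α/2} = 1.960 (for α = 0.05, two-sided)
z_β = 0.915 (for power = 0.82)
d = 0.4

n = ((1.960 + 0.915) / 0.4)²
n = (7.188)²
n ≈ 51.67
Round up to the next whole number: n = 52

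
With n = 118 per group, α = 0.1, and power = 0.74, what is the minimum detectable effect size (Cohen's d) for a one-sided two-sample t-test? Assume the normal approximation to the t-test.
d ≈ 0.25

Minimum detectable effect (two-sample t-test, normal approximation):
d = (z_α + z_β) / √(n/2)
d = (1.282 + 0.643) / √(118/2)
d = 1.925 / 7.681
d ≈ 0.25

By Cohen's convention (0.2 small / 0.5 medium / 0.8 large): small effect.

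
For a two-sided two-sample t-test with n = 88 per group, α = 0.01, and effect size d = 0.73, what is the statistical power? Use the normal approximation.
Power ≈ 0.99

Power calculation (two-sample t-test, normal approximation):
z_β = d · √(n/2) - z_{α/2}
z_β = 0.73 · √(88/2) - 2.576
z_β = 0.73 · 6.633 - 2.576
z_β = 2.266

Power = Φ(z_β) = Φ(2.266) ≈ 0.988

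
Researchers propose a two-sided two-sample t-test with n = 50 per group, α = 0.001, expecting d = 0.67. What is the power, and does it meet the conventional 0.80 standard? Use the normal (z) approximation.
Power ≈ 0.52; the study is underpowered (power < 0.80)

Power calculation (two-sample t-test, normal approximation):
z_β = d · √(n/2) - z_{α/2}
z_β = 0.67 · √(50/2) - 3.291
z_β = 0.67 · 5.000 - 3.291
z_β = 0.059

Power = Φ(z_β) = Φ(0.059) ≈ 0.524

Effect size d = 0.67 is medium by Cohen's convention (0.2/0.5/0.8).

Threshold: power ≥ 0.80 is conventionally adequate.
Power ≈ 0.52 → the study is underpowered (power < 0.80).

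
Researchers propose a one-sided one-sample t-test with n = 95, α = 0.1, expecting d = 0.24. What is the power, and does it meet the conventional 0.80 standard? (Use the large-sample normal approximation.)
Power ≈ 0.85; the study is adequately powered (power ≥ 0.80)

Power calculation (one-sample t-test, normal approximation):
z_β = d · √n - z_α
z_β = 0.24 · √95 - 1.282
z_β = 0.24 · 9.747 - 1.282
z_β = 1.058

Power = Φ(z_β) = Φ(1.058) ≈ 0.855

Effect size d = 0.24 is small by Cohen's convention (0.2/0.5/0.8).

Threshold: power ≥ 0.80 is conventionally adequate.
Power ≈ 0.85 → the study is adequately powered (power ≥ 0.80).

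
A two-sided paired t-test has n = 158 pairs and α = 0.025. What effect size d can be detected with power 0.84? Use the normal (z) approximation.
d ≈ 0.26

Minimum detectable effect (paired t-test, normal approximation):
d = (z_{α/2} + z_β) / √n
d = (2.241 + 0.994) / √158
d = 3.236 / 12.570
d ≈ 0.26

By Cohen's convention (0.2 small / 0.5 medium / 0.8 large): small effect.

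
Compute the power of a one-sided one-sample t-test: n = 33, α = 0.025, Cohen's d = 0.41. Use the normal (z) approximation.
Power ≈ 0.65

Power calculation (one-sample t-test, normal approximation):
z_β = d · √n - z_α
z_β = 0.41 · √33 - 1.960
z_β = 0.41 · 5.745 - 1.960
z_β = 0.395

Power = Φ(z_β) = Φ(0.395) ≈ 0.654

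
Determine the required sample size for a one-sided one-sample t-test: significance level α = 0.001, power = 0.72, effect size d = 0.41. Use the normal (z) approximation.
n = 81

Sample size formula (one-sample t-test, normal approximation):
n = ((z_α + z_β) / d)²

z_α = 3.090 (for α = 0.001, one-sided)
z_β = 0.583 (for power = 0.72)
d = 0.41

n = ((3.090 + 0.583) / 0.41)²
n = (8.959)²
n ≈ 80.26
Round up to the next whole number: n = 81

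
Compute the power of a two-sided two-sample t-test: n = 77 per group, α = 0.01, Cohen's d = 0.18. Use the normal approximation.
Power ≈ 0.07

Power calculation (two-sample t-test, normal approximation):
z_β = d · √(n/2) - z_{α/2}
z_β = 0.18 · √(77/2) - 2.576
z_β = 0.18 · 6.205 - 2.576
z_β = -1.459

Power = Φ(z_β) = Φ(-1.459) ≈ 0.072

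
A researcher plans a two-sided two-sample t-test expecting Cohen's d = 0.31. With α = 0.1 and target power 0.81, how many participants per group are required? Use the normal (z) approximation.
n = 133 per group

Sample size formula (two-sample t-test, normal approximation):
n = 2 · ((z_{α/2} + z_β) / d)²

z_{α/2} = 1.645 (for α = 0.1, two-sided)
z_β = 0.878 (for power = 0.81)
d = 0.31

n = 2 · ((1.645 + 0.878) / 0.31)²
n = 2 · (8.139)²
n ≈ 132.49
Round up to the next whole number: n = 133 per group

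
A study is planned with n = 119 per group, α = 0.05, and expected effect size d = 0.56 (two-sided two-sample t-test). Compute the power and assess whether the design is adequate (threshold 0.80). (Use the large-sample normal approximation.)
Power ≈ 0.99; the study is adequately powered (power ≥ 0.80)

Power calculation (two-sample t-test, normal approximation):
z_β = d · √(n/2) - z_{α/2}
z_β = 0.56 · √(119/2) - 1.960
z_β = 0.56 · 7.714 - 1.960
z_β = 2.360

Power = Φ(z_β) = Φ(2.360) ≈ 0.991

Effect size d = 0.56 is medium by Cohen's convention (0.2/0.5/0.8).

Threshold: power ≥ 0.80 is conventionally adequate.
Power ≈ 0.99 → the study is adequately powered (power ≥ 0.80).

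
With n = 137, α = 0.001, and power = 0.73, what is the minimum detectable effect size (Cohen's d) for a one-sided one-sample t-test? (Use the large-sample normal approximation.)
d ≈ 0.32

Minimum detectable effect (one-sample t-test, normal approximation):
d = (z_α + z_β) / √n
d = (3.090 + 0.613) / √137
d = 3.703 / 11.705
d ≈ 0.32

By Cohen's convention (0.2 small / 0.5 medium / 0.8 large): small effect.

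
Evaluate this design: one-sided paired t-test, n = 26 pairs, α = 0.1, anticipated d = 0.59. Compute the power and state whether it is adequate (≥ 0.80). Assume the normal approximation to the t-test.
Power ≈ 0.96; the study is adequately powered (power ≥ 0.80)

Power calculation (paired t-test, normal approximation):
z_β = d · √n - z_α
z_β = 0.59 · √26 - 1.282
z_β = 0.59 · 5.099 - 1.282
z_β = 1.727

Power = Φ(z_β) = Φ(1.727) ≈ 0.958

Effect size d = 0.59 is medium by Cohen's convention (0.2/0.5/0.8).

Threshold: power ≥ 0.80 is conventionally adequate.
Power ≈ 0.96 → the study is adequately powered (power ≥ 0.80).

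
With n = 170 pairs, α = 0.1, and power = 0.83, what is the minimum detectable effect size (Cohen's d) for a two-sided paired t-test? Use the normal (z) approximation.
d ≈ 0.20

Minimum detectable effect (paired t-test, normal approximation):
d = (z_{α/2} + z_β) / √n
d = (1.645 + 0.954) / √170
d = 2.599 / 13.038
d ≈ 0.20

By Cohen's convention (0.2 small / 0.5 medium / 0.8 large): small effect.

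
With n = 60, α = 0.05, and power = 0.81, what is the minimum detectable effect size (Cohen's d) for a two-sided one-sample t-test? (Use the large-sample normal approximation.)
d ≈ 0.37

Minimum detectable effect (one-sample t-test, normal approximation):
d = (z_{α/2} + z_β) / √n
d = (1.960 + 0.878) / √60
d = 2.838 / 7.746
d ≈ 0.37

By Cohen's convention (0.2 small / 0.5 medium / 0.8 large): small effect.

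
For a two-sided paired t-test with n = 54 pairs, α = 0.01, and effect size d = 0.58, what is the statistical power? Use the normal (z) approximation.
Power ≈ 0.95

Power calculation (paired t-test, normal approximation):
z_β = d · √n - z_{α/2}
z_β = 0.58 · √54 - 2.576
z_β = 0.58 · 7.348 - 2.576
z_β = 1.686

Power = Φ(z_β) = Φ(1.686) ≈ 0.954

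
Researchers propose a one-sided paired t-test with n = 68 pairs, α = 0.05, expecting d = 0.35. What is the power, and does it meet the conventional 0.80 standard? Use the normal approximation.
Power ≈ 0.89; the study is adequately powered (power ≥ 0.80)

Power calculation (paired t-test, normal approximation):
z_β = d · √n - z_α
z_β = 0.35 · √68 - 1.645
z_β = 0.35 · 8.246 - 1.645
z_β = 1.241

Power = Φ(z_β) = Φ(1.241) ≈ 0.893

Effect size d = 0.35 is small by Cohen's convention (0.2/0.5/0.8).

Threshold: power ≥ 0.80 is conventionally adequate.
Power ≈ 0.89 → the study is adequately powered (power ≥ 0.80).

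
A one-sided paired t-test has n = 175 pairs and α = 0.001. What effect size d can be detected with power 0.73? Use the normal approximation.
d ≈ 0.28

Minimum detectable effect (paired t-test, normal approximation):
d = (z_α + z_β) / √n
d = (3.090 + 0.613) / √175
d = 3.703 / 13.229
d ≈ 0.28

By Cohen's convention (0.2 small / 0.5 medium / 0.8 large): small effect.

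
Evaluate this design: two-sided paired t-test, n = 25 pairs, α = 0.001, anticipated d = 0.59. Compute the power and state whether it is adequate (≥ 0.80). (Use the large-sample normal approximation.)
Power ≈ 0.37; the study is underpowered (power < 0.80)

Power calculation (paired t-test, normal approximation):
z_β = d · √n - z_{α/2}
z_β = 0.59 · √25 - 3.291
z_β = 0.59 · 5.000 - 3.291
z_β = -0.341

Power = Φ(z_β) = Φ(-0.341) ≈ 0.367

Effect size d = 0.59 is medium by Cohen's convention (0.2/0.5/0.8).

Threshold: power ≥ 0.80 is conventionally adequate.
Power ≈ 0.37 → the study is underpowered (power < 0.80).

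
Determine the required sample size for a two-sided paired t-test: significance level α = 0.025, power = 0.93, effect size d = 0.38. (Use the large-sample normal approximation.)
n = 96 pairs

Sample size formula (paired t-test, normal approximation):
n = ((z_{α/2} + z_β) / d)²

z_{α/2} = 2.241 (for α = 0.025, two-sided)
z_β = 1.476 (for power = 0.93)
d = 0.38

n = ((2.241 + 1.476) / 0.38)²
n = (9.782)²
n ≈ 95.69
Round up to the next whole number: n = 96 pairs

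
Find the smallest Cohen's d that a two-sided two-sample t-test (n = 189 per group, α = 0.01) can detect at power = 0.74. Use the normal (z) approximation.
d ≈ 0.33

Minimum detectable effect (two-sample t-test, normal approximation):
d = (z_{α/2} + z_β) / √(n/2)
d = (2.576 + 0.643) / √(189/2)
d = 3.219 / 9.721
d ≈ 0.33

By Cohen's convention (0.2 small / 0.5 medium / 0.8 large): small effect.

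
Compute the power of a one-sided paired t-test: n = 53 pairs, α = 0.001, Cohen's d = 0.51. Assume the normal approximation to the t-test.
Power ≈ 0.73

Power calculation (paired t-test, normal approximation):
z_β = d · √n - z_α
z_β = 0.51 · √53 - 3.090
z_β = 0.51 · 7.280 - 3.090
z_β = 0.623

Power = Φ(z_β) = Φ(0.623) ≈ 0.733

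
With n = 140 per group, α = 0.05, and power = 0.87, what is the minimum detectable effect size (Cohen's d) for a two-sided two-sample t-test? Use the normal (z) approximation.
d ≈ 0.37

Minimum detectable effect (two-sample t-test, normal approximation):
d = (z_{α/2} + z_β) / √(n/2)
d = (1.960 + 1.126) / √(140/2)
d = 3.086 / 8.367
d ≈ 0.37

By Cohen's convention (0.2 small / 0.5 medium / 0.8 large): small effect.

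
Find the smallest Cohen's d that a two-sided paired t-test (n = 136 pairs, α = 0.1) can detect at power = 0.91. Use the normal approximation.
d ≈ 0.26

Minimum detectable effect (paired t-test, normal approximation):
d = (z_{α/2} + z_β) / √n
d = (1.645 + 1.341) / √136
d = 2.986 / 11.662
d ≈ 0.26

By Cohen's convention (0.2 small / 0.5 medium / 0.8 large): small effect.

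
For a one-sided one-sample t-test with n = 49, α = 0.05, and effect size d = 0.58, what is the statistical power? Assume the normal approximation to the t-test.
Power ≈ 0.99

Power calculation (one-sample t-test, normal approximation):
z_β = d · √n - z_α
z_β = 0.58 · √49 - 1.645
z_β = 0.58 · 7.000 - 1.645
z_β = 2.415

Power = Φ(z_β) = Φ(2.415) ≈ 0.992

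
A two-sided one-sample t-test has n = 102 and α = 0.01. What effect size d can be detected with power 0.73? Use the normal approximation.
d ≈ 0.32

Minimum detectable effect (one-sample t-test, normal approximation):
d = (z_{α/2} + z_β) / √n
d = (2.576 + 0.613) / √102
d = 3.189 / 10.100
d ≈ 0.32

By Cohen's convention (0.2 small / 0.5 medium / 0.8 large): small effect.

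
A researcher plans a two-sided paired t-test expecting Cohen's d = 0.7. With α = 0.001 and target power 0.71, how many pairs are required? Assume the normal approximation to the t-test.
n = 31 pairs

Sample size formula (paired t-test, normal approximation):
n = ((z_{α/2} + z_β) / d)²

z_{α/2} = 3.291 (for α = 0.001, two-sided)
z_β = 0.553 (for power = 0.71)
d = 0.7

n = ((3.291 + 0.553) / 0.7)²
n = (5.491)²
n ≈ 30.15
Round up to the next whole number: n = 31 pairs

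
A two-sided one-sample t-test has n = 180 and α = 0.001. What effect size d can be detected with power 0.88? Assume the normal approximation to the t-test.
d ≈ 0.33

Minimum detectable effect (one-sample t-test, normal approximation):
d = (z_{α/2} + z_β) / √n
d = (3.291 + 1.175) / √180
d = 4.466 / 13.416
d ≈ 0.33

By Cohen's convention (0.2 small / 0.5 medium / 0.8 large): small effect.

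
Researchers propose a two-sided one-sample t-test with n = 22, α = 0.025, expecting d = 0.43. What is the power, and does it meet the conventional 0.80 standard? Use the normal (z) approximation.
Power ≈ 0.41; the study is underpowered (power < 0.80)

Power calculation (one-sample t-test, normal approximation):
z_β = d · √n - z_{α/2}
z_β = 0.43 · √22 - 2.241
z_β = 0.43 · 4.690 - 2.241
z_β = -0.225

Power = Φ(z_β) = Φ(-0.225) ≈ 0.411

Effect size d = 0.43 is small by Cohen's convention (0.2/0.5/0.8).

Threshold: power ≥ 0.80 is conventionally adequate.
Power ≈ 0.41 → the study is underpowered (power < 0.80).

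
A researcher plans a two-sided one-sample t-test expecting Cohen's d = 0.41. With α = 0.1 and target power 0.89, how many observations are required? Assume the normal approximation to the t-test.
n = 50

Sample size formula (one-sample t-test, normal approximation):
n = ((z_{α/2} + z_β) / d)²

z_{α/2} = 1.645 (for α = 0.1, two-sided)
z_β = 1.227 (for power = 0.89)
d = 0.41

n = ((1.645 + 1.227) / 0.41)²
n = (7.005)²
n ≈ 49.07
Round up to the next whole number: n = 50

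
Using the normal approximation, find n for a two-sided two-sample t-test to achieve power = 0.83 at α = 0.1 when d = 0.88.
n = 18 per group

Sample size formula (two-sample t-test, normal approximation):
n = 2 · ((z_{α/2} + z_β) / d)²

z_{α/2} = 1.645 (for α = 0.1, two-sided)
z_β = 0.954 (for power = 0.83)
d = 0.88

n = 2 · ((1.645 + 0.954) / 0.88)²
n = 2 · (2.953)²
n ≈ 17.44
Round up to the next whole number: n = 18 per group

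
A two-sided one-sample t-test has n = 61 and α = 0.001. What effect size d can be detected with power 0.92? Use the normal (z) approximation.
d ≈ 0.60

Minimum detectable effect (one-sample t-test, normal approximation):
d = (z_{α/2} + z_β) / √n
d = (3.291 + 1.405) / √61
d = 4.696 / 7.810
d ≈ 0.60

By Cohen's convention (0.2 small / 0.5 medium / 0.8 large): medium effect.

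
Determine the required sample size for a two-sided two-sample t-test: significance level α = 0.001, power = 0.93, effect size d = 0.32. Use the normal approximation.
n = 444 per group

Sample size formula (two-sample t-test, normal approximation):
n = 2 · ((z_{α/2} + z_β) / d)²

z_{α/2} = 3.291 (for α = 0.001, two-sided)
z_β = 1.476 (for power = 0.93)
d = 0.32

n = 2 · ((3.291 + 1.476) / 0.32)²
n = 2 · (14.897)²
n ≈ 443.84
Round up to the next whole number: n = 444 per group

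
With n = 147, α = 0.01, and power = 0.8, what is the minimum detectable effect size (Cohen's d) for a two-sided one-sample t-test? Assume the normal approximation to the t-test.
d ≈ 0.28

Minimum detectable effect (one-sample t-test, normal approximation):
d = (z_{α/2} + z_β) / √n
d = (2.576 + 0.842) / √147
d = 3.417 / 12.124
d ≈ 0.28

By Cohen's convention (0.2 small / 0.5 medium / 0.8 large): small effect.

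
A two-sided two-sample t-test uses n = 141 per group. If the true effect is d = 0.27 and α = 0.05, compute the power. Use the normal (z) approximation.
Power ≈ 0.62

Power calculation (two-sample t-test, normal approximation):
z_β = d · √(n/2) - z_{α/2}
z_β = 0.27 · √(141/2) - 1.960
z_β = 0.27 · 8.396 - 1.960
z_β = 0.307

Power = Φ(z_β) = Φ(0.307) ≈ 0.621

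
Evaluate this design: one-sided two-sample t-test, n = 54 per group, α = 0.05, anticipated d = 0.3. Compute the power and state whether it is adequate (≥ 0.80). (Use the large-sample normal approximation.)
Power ≈ 0.47; the study is underpowered (power < 0.80)

Power calculation (two-sample t-test, normal approximation):
z_β = d · √(n/2) - z_α
z_β = 0.3 · √(54/2) - 1.645
z_β = 0.3 · 5.196 - 1.645
z_β = -0.086

Power = Φ(z_β) = Φ(-0.086) ≈ 0.466

Effect size d = 0.3 is small by Cohen's convention (0.2/0.5/0.8).

Threshold: power ≥ 0.80 is conventionally adequate.
Power ≈ 0.47 → the study is underpowered (power < 0.80).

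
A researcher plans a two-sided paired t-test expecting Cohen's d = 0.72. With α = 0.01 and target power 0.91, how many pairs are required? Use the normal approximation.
n = 30 pairs

Sample size formula (paired t-test, normal approximation):
n = ((z_{α/2} + z_β) / d)²

z_{α/2} = 2.576 (for α = 0.01, two-sided)
z_β = 1.341 (for power = 0.91)
d = 0.72

n = ((2.576 + 1.341) / 0.72)²
n = (5.440)²
n ≈ 29.59
Round up to the next whole number: n = 30 pairs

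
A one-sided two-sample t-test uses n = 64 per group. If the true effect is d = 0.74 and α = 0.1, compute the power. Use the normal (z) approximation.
Power ≈ 1.00

Power calculation (two-sample t-test, normal approximation):
z_β = d · √(n/2) - z_α
z_β = 0.74 · √(64/2) - 1.282
z_β = 0.74 · 5.657 - 1.282
z_β = 2.905

Power = Φ(z_β) = Φ(2.905) ≈ 0.998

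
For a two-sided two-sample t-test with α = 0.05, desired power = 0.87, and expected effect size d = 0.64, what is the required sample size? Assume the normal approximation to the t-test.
n = 47 per group

Sample size formula (two-sample t-test, normal approximation):
n = 2 · ((z_{α/2} + z_β) / d)²

z_{α/2} = 1.960 (for α = 0.05, two-sided)
z_β = 1.126 (for power = 0.87)
d = 0.64

n = 2 · ((1.960 + 1.126) / 0.64)²
n = 2 · (4.822)²
n ≈ 46.50
Round up to the next whole number: n = 47 per group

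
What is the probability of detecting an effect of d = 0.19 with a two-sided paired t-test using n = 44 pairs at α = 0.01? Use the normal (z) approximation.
Power ≈ 0.09

Power calculation (paired t-test, normal approximation):
z_β = d · √n - z_{α/2}
z_β = 0.19 · √44 - 2.576
z_β = 0.19 · 6.633 - 2.576
z_β = -1.316

Power = Φ(z_β) = Φ(-1.316) ≈ 0.094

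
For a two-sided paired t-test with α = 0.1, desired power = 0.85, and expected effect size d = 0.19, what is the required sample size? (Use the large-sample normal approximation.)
n = 200 pairs

Sample size formula (paired t-test, normal approximation):
n = ((z_{α/2} + z_β) / d)²

z_{α/2} = 1.645 (for α = 0.1, two-sided)
z_β = 1.036 (for power = 0.85)
d = 0.19

n = ((1.645 + 1.036) / 0.19)²
n = (14.111)²
n ≈ 199.12
Round up to the next whole number: n = 200 pairs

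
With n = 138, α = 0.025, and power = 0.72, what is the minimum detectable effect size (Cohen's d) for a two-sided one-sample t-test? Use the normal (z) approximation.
d ≈ 0.24

Minimum detectable effect (one-sample t-test, normal approximation):
d = (z_{α/2} + z_β) / √n
d = (2.241 + 0.583) / √138
d = 2.824 / 11.747
d ≈ 0.24

By Cohen's convention (0.2 small / 0.5 medium / 0.8 large): small effect.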